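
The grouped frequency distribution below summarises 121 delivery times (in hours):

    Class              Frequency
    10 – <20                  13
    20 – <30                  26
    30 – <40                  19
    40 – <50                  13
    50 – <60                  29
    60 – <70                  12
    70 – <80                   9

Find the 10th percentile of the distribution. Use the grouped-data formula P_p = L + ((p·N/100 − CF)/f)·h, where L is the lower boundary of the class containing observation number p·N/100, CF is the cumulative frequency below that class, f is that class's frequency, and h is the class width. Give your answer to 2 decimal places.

19.31

N = 121; target position k = 10/100 · 121 = 12.1.
Cumulative frequencies: 13, 39, 58, 71, 100, 112, 121.
Observation 12.1 falls in the class 10 – <20.
L = 10, CF = 0, f = 13, h = 10.
P10 = 10 + ((12.1 − 0)/13)·10 = 10 + 9.30769 = 19.3077.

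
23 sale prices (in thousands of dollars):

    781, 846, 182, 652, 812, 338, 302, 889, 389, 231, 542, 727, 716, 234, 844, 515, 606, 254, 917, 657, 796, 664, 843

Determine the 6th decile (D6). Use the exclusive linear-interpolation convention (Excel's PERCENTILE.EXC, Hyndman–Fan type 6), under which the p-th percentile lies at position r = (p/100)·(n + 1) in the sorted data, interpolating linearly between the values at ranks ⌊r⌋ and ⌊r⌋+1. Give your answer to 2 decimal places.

720.40

Sorted: 182, 231, 234, 254, 302, 338, 389, 515, 542, 606, 652, 657, 664, 716, 727, 781, 796, 812, 843, 844, 846, 889, 917.
n = 23.
r = (60/100)·(23 + 1) = 14.4.
Rank 14 is 716 and rank 15 is 727.
Interpolate: 716 + 0.4·(727 − 716) = 716 + 0.4·11 = 720.4.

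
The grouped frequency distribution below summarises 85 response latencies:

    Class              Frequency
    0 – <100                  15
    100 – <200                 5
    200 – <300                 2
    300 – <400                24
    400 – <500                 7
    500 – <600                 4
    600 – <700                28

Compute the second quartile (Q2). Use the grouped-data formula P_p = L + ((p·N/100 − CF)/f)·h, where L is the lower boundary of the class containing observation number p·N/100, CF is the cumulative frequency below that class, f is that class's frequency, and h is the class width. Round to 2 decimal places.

385.42

N = 85; target position k = 50/100 · 85 = 42.5.
Cumulative frequencies: 15, 20, 22, 46, 53, 57, 85.
Observation 42.5 falls in the class 300 – <400.
L = 300, CF = 22, f = 24, h = 100.
P50 = 300 + ((42.5 − 22)/24)·100 = 300 + 85.4167 = 385.417.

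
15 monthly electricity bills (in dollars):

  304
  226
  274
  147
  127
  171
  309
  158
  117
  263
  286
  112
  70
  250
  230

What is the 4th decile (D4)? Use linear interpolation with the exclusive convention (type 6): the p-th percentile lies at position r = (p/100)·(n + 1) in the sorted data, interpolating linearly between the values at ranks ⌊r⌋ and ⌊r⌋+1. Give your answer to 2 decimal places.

Sorted: 70, 112, 117, 127, 147, 158, 171, 226, 230, 250, 263, 274, 286, 304, 309.
n = 15.
r = (40/100)·(15 + 1) = 6.4.
Rank 6 is 158 and rank 7 is 171.
Interpolate: 158 + 0.4·(171 − 158) = 158 + 0.4·13 = 163.2.

163.20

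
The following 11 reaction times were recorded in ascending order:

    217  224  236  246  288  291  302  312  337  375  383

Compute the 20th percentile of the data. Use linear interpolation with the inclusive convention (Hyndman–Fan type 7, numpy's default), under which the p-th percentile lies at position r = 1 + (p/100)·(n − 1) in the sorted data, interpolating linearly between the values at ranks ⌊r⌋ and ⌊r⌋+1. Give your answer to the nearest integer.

236

n = 11.
r = 1 + (20/100)·(11 − 1) = 1 + 2 = 3.
r is an integer, so P20 is the value at rank 3: 236.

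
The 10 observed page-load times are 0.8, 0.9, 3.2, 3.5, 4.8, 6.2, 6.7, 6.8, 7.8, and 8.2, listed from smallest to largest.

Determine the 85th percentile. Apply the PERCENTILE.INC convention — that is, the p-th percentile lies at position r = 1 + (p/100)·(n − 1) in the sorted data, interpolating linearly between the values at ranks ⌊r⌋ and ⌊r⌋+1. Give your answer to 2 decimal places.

n = 10.
r = 1 + (85/100)·(10 − 1) = 1 + 7.65 = 8.65.
Rank 8 is 6.8 and rank 9 is 7.8.
Interpolate: 6.8 + 0.65·(7.8 − 6.8) = 6.8 + 0.65·1 = 7.45.

7.45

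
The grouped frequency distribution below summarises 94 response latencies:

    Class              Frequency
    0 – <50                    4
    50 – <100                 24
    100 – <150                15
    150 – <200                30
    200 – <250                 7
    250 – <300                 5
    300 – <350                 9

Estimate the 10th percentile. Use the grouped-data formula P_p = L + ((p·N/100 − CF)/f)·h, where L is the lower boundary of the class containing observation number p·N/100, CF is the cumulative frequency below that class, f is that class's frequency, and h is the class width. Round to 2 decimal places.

N = 94; target position k = 10/100 · 94 = 9.4.
Cumulative frequencies: 4, 28, 43, 73, 80, 85, 94.
Observation 9.4 falls in the class 50 – <100.
L = 50, CF = 4, f = 24, h = 50.
P10 = 50 + ((9.4 − 4)/24)·50 = 50 + 11.25 = 61.25.

61.25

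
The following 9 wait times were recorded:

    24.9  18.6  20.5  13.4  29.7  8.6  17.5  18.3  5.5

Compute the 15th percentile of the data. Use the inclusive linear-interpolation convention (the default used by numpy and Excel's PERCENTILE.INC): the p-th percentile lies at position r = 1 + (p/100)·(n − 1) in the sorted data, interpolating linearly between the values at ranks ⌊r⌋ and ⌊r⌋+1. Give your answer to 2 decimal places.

9.56

Sorted: 5.5, 8.6, 13.4, 17.5, 18.3, 18.6, 20.5, 24.9, 29.7.
n = 9.
r = 1 + (15/100)·(9 − 1) = 1 + 1.2 = 2.2.
Rank 2 is 8.6 and rank 3 is 13.4.
Interpolate: 8.6 + 0.2·(13.4 − 8.6) = 8.6 + 0.2·4.8 = 9.56.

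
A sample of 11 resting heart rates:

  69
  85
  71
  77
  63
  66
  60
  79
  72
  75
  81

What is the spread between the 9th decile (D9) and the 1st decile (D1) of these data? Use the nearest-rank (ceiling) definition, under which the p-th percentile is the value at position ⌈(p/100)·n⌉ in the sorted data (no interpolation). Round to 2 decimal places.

Sorted: 60, 63, 66, 69, 71, 72, 75, 77, 79, 81, 85.
n = 11.
P10: rank ⌈10/100·11⌉ = 2 → 63.
P90: rank ⌈90/100·11⌉ = 10 → 81.
Difference: 81 − 63 = 18.

18.00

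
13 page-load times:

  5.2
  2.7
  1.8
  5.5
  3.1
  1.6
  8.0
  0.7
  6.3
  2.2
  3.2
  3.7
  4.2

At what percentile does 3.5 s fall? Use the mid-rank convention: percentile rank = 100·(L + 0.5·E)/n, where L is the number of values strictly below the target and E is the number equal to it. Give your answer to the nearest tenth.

Sorted: 0.7, 1.6, 1.8, 2.2, 2.7, 3.1, 3.2, 3.7, 4.2, 5.2, 5.5, 6.3, 8.0.
Count below 3.5: L = 7; count equal: E = 0; n = 13.
Percentile rank = 100·(7 + 0.5·0)/13 = 100·7/13 = 53.85.

53.8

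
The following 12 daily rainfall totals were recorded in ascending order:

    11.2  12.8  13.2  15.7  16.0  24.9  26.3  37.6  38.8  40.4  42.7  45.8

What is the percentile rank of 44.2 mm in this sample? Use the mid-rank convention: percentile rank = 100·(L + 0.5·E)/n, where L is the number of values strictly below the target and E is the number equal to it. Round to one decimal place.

Count below 44.2: L = 11; count equal: E = 0; n = 12.
Percentile rank = 100·(11 + 0.5·0)/12 = 100·11/12 = 91.67.

91.7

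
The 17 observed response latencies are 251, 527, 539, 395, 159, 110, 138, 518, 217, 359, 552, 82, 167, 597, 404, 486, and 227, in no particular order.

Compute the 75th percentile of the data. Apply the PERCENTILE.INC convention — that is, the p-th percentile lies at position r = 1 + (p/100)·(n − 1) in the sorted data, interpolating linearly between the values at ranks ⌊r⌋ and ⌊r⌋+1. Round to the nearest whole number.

Sorted: 82, 110, 138, 159, 167, 217, 227, 251, 359, 395, 404, 486, 518, 527, 539, 552, 597.
n = 17.
r = 1 + (75/100)·(17 − 1) = 1 + 12 = 13.
r is an integer, so P75 is the value at rank 13: 518.

518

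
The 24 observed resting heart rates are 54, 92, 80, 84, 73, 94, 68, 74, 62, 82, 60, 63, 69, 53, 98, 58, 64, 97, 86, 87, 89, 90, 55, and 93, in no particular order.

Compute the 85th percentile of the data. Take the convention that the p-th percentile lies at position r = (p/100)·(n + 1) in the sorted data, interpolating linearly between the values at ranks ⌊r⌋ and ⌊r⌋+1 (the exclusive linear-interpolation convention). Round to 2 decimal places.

Sorted: 53, 54, 55, 58, 60, 62, 63, 64, 68, 69, 73, 74, 80, 82, 84, 86, 87, 89, 90, 92, 93, 94, 97, 98.
n = 24.
r = (85/100)·(24 + 1) = 21.25.
Rank 21 is 93 and rank 22 is 94.
Interpolate: 93 + 0.25·(94 − 93) = 93 + 0.25·1 = 93.25.

93.25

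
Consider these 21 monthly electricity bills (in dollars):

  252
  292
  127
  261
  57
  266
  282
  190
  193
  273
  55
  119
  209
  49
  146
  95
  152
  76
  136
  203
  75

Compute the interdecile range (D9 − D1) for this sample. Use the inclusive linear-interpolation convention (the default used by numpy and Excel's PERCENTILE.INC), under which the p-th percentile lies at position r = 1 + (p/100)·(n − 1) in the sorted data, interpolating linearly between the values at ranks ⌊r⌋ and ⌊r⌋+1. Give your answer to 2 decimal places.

216.00

Sorted: 49, 55, 57, 75, 76, 95, 119, 127, 136, 146, 152, 190, 193, 203, 209, 252, 261, 266, 273, 282, 292.
n = 21.
P10: r = 3 (integer) → 57.
P90: r = 19 (integer) → 273.
Difference: 273 − 57 = 216.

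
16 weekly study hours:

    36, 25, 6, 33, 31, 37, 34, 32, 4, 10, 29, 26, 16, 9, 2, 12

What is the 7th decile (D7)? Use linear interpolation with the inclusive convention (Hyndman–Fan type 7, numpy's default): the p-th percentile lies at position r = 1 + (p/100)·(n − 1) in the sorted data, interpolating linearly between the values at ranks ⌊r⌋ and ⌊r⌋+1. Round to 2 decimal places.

Sorted: 2, 4, 6, 9, 10, 12, 16, 25, 26, 29, 31, 32, 33, 34, 36, 37.
n = 16.
r = 1 + (70/100)·(16 − 1) = 1 + 10.5 = 11.5.
Rank 11 is 31 and rank 12 is 32.
Interpolate: 31 + 0.5·(32 − 31) = 31 + 0.5·1 = 31.5.

31.50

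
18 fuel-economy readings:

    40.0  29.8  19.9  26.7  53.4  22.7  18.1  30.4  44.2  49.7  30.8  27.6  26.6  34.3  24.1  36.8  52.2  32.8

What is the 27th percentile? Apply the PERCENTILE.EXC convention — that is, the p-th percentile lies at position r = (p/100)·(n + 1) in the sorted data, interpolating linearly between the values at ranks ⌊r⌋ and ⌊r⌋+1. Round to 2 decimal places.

Sorted: 18.1, 19.9, 22.7, 24.1, 26.6, 26.7, 27.6, 29.8, 30.4, 30.8, 32.8, 34.3, 36.8, 40.0, 44.2, 49.7, 52.2, 53.4.
n = 18.
r = (27/100)·(18 + 1) = 5.13.
Rank 5 is 26.6 and rank 6 is 26.7.
Interpolate: 26.6 + 0.13·(26.7 − 26.6) = 26.6 + 0.13·0.1 = 26.613.

26.61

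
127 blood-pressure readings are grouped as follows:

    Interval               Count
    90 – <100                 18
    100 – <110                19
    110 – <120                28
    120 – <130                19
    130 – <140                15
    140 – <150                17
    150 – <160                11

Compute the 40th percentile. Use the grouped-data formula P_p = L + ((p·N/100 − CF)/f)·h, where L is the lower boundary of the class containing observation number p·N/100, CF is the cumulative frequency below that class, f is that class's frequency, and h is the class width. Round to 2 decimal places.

114.93

N = 127; target position k = 40/100 · 127 = 50.8.
Cumulative frequencies: 18, 37, 65, 84, 99, 116, 127.
Observation 50.8 falls in the class 110 – <120.
L = 110, CF = 37, f = 28, h = 10.
P40 = 110 + ((50.8 − 37)/28)·10 = 110 + 4.92857 = 114.929.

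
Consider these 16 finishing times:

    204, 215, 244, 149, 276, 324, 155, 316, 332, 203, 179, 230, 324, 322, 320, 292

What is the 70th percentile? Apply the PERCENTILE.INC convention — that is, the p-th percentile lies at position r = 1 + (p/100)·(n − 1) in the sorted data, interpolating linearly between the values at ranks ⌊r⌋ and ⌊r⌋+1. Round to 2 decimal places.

318.00

Sorted: 149, 155, 179, 203, 204, 215, 230, 244, 276, 292, 316, 320, 322, 324, 324, 332.
n = 16.
r = 1 + (70/100)·(16 − 1) = 1 + 10.5 = 11.5.
Rank 11 is 316 and rank 12 is 320.
Interpolate: 316 + 0.5·(320 − 316) = 316 + 0.5·4 = 318.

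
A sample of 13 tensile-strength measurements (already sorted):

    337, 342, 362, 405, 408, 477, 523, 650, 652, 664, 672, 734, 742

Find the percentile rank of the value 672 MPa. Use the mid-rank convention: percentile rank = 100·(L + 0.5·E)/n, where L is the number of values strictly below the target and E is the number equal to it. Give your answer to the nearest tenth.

80.8

Count below 672: L = 10; count equal: E = 1; n = 13.
Percentile rank = 100·(10 + 0.5·1)/13 = 100·10.5/13 = 80.77.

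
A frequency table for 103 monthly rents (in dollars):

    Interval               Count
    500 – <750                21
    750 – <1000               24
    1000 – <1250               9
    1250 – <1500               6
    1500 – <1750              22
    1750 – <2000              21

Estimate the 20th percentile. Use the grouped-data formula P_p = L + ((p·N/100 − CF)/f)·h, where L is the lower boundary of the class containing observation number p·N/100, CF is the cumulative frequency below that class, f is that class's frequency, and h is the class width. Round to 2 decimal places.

745.24

N = 103; target position k = 20/100 · 103 = 20.6.
Cumulative frequencies: 21, 45, 54, 60, 82, 103.
Observation 20.6 falls in the class 500 – <750.
L = 500, CF = 0, f = 21, h = 250.
P20 = 500 + ((20.6 − 0)/21)·250 = 500 + 245.238 = 745.238.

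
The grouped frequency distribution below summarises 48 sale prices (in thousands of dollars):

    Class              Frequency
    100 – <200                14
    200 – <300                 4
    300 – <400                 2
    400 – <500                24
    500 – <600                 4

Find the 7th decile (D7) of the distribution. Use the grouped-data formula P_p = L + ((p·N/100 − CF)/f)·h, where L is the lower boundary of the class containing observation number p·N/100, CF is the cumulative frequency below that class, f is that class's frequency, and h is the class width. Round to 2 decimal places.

N = 48; target position k = 70/100 · 48 = 33.6.
Cumulative frequencies: 14, 18, 20, 44, 48.
Observation 33.6 falls in the class 400 – <500.
L = 400, CF = 20, f = 24, h = 100.
P70 = 400 + ((33.6 − 20)/24)·100 = 400 + 56.6667 = 456.667.

456.67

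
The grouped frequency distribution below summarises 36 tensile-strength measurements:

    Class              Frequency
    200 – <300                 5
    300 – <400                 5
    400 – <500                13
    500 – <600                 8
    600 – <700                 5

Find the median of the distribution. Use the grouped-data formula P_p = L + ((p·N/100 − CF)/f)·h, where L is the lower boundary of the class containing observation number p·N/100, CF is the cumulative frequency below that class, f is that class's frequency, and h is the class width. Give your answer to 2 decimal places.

N = 36; target position k = 50/100 · 36 = 18.
Cumulative frequencies: 5, 10, 23, 31, 36.
Observation 18 falls in the class 400 – <500.
L = 400, CF = 10, f = 13, h = 100.
P50 = 400 + ((18 − 10)/13)·100 = 400 + 61.5385 = 461.538.

461.54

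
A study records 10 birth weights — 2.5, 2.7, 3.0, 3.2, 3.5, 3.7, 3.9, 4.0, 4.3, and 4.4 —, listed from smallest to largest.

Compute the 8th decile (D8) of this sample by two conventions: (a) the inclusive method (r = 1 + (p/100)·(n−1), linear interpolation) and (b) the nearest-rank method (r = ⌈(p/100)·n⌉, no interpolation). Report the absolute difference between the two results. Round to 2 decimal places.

0.06

n = 10.
(a) r = 8.2; between ranks 8 (4.0) and 9 (4.3): 4.06.
(b) the nearest-rank method: rank 8 → 4.
|4.06 − 4| = 0.06.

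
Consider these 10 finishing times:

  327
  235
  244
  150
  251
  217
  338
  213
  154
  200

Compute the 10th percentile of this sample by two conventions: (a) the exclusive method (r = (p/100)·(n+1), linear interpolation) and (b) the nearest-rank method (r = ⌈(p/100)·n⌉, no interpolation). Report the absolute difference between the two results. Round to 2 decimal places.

0.40

Sorted: 150, 154, 200, 213, 217, 235, 244, 251, 327, 338.
n = 10.
(a) r = 1.1; between ranks 1 (150) and 2 (154): 150.4.
(b) the nearest-rank method: rank 1 → 150.
|150.4 − 150| = 0.4.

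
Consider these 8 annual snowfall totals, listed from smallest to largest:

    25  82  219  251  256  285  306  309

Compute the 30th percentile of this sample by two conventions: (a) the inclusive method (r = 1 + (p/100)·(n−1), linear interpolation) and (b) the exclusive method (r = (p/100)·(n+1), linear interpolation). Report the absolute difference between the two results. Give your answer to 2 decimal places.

n = 8.
(a) r = 3.1; between ranks 3 (219) and 4 (251): 222.2.
(b) r = 2.7; between ranks 2 (82) and 3 (219): 177.9.
|222.2 − 177.9| = 44.3.

44.30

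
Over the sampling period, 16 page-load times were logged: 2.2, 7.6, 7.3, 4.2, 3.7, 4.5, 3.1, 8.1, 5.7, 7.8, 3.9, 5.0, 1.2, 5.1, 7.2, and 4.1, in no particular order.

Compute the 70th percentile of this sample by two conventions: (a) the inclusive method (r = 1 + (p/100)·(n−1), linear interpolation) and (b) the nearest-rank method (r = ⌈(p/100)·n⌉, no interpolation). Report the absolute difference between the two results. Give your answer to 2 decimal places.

Sorted: 1.2, 2.2, 3.1, 3.7, 3.9, 4.1, 4.2, 4.5, 5.0, 5.1, 5.7, 7.2, 7.3, 7.6, 7.8, 8.1.
n = 16.
(a) r = 11.5; between ranks 11 (5.7) and 12 (7.2): 6.45.
(b) the nearest-rank method: rank 12 → 7.2.
|6.45 − 7.2| = 0.75.

0.75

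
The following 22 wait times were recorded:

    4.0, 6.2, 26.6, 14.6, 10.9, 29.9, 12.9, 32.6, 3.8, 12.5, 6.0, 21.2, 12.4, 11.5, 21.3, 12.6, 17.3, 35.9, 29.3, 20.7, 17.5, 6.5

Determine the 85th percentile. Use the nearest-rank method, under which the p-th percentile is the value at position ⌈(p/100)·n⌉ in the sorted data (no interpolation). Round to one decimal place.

29.3

Sorted: 3.8, 4.0, 6.0, 6.2, 6.5, 10.9, 11.5, 12.4, 12.5, 12.6, 12.9, 14.6, 17.3, 17.5, 20.7, 21.2, 21.3, 26.6, 29.3, 29.9, 32.6, 35.9.
n = 22.
Position = ⌈85/100 · 22⌉ = ⌈18.7⌉ = 19.
The value at rank 19 is 29.3.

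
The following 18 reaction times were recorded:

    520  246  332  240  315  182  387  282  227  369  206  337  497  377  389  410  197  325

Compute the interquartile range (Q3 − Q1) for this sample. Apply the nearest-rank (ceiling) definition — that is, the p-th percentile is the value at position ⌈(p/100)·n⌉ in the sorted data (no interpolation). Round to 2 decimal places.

Sorted: 182, 197, 206, 227, 240, 246, 282, 315, 325, 332, 337, 369, 377, 387, 389, 410, 497, 520.
n = 18.
P25: rank ⌈25/100·18⌉ = 5 → 240.
P75: rank ⌈75/100·18⌉ = 14 → 387.
Difference: 387 − 240 = 147.

147.00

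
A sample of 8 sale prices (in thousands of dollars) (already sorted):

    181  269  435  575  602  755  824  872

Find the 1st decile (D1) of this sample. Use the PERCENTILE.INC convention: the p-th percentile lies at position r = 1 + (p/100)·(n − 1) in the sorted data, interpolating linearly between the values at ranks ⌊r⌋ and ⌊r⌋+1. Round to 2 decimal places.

242.60

n = 8.
r = 1 + (10/100)·(8 − 1) = 1 + 0.7 = 1.7.
Rank 1 is 181 and rank 2 is 269.
Interpolate: 181 + 0.7·(269 − 181) = 181 + 0.7·88 = 242.6.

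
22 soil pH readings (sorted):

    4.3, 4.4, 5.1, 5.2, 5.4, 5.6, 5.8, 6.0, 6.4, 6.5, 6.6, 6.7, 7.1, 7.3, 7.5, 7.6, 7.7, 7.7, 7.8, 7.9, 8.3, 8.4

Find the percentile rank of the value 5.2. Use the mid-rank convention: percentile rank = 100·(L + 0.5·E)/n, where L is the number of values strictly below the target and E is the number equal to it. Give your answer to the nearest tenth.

15.9

Count below 5.2: L = 3; count equal: E = 1; n = 22.
Percentile rank = 100·(3 + 0.5·1)/22 = 100·3.5/22 = 15.91.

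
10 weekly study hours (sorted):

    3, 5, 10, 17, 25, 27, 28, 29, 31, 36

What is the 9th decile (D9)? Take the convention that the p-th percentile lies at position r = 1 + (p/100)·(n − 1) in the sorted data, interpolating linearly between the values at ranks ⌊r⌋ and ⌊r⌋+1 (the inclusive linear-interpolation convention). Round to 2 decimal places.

31.50

n = 10.
r = 1 + (90/100)·(10 − 1) = 1 + 8.1 = 9.1.
Rank 9 is 31 and rank 10 is 36.
Interpolate: 31 + 0.1·(36 − 31) = 31 + 0.1·5 = 31.5.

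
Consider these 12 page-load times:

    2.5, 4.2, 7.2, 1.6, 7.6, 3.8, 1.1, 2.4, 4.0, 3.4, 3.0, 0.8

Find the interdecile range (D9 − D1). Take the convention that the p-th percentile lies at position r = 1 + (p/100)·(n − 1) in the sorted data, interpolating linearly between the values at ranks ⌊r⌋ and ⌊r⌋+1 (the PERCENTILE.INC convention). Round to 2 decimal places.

Sorted: 0.8, 1.1, 1.6, 2.4, 2.5, 3.0, 3.4, 3.8, 4.0, 4.2, 7.2, 7.6.
n = 12.
P10: r = 2.1; ranks 2–3 are 1.1, 1.6; interpolating gives 1.15.
P90: r = 10.9; ranks 10–11 are 4.2, 7.2; interpolating gives 6.9.
Difference: 6.9 − 1.15 = 5.75.

5.75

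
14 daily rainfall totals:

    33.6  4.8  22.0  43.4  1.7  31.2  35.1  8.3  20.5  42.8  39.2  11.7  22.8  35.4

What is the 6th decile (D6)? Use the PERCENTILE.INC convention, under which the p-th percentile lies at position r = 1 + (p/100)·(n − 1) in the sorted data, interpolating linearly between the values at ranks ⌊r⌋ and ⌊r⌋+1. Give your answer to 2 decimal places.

33.12

Sorted: 1.7, 4.8, 8.3, 11.7, 20.5, 22.0, 22.8, 31.2, 33.6, 35.1, 35.4, 39.2, 42.8, 43.4.
n = 14.
r = 1 + (60/100)·(14 − 1) = 1 + 7.8 = 8.8.
Rank 8 is 31.2 and rank 9 is 33.6.
Interpolate: 31.2 + 0.8·(33.6 − 31.2) = 31.2 + 0.8·2.4 = 33.12.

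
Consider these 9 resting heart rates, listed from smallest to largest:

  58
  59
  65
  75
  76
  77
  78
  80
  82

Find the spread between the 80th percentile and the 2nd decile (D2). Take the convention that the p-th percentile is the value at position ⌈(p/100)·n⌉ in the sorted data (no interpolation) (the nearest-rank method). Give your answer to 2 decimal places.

21.00

n = 9.
P20: rank ⌈20/100·9⌉ = 2 → 59.
P80: rank ⌈80/100·9⌉ = 8 → 80.
Difference: 80 − 59 = 21.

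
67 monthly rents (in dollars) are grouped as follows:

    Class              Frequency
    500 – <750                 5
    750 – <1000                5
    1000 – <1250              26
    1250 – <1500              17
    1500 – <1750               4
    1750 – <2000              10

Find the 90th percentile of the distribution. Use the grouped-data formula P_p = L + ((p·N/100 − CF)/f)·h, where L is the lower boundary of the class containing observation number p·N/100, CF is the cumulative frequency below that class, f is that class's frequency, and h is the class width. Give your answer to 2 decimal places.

1832.50

N = 67; target position k = 90/100 · 67 = 60.3.
Cumulative frequencies: 5, 10, 36, 53, 57, 67.
Observation 60.3 falls in the class 1750 – <2000.
L = 1750, CF = 57, f = 10, h = 250.
P90 = 1750 + ((60.3 − 57)/10)·250 = 1750 + 82.5 = 1832.5.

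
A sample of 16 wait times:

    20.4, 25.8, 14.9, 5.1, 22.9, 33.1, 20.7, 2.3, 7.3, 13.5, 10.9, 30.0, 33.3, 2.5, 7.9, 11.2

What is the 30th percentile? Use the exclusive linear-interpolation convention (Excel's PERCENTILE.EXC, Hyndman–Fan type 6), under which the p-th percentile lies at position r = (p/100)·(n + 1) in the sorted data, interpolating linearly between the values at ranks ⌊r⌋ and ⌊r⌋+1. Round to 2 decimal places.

Sorted: 2.3, 2.5, 5.1, 7.3, 7.9, 10.9, 11.2, 13.5, 14.9, 20.4, 20.7, 22.9, 25.8, 30.0, 33.1, 33.3.
n = 16.
r = (30/100)·(16 + 1) = 5.1.
Rank 5 is 7.9 and rank 6 is 10.9.
Interpolate: 7.9 + 0.1·(10.9 − 7.9) = 7.9 + 0.1·3 = 8.2.

8.20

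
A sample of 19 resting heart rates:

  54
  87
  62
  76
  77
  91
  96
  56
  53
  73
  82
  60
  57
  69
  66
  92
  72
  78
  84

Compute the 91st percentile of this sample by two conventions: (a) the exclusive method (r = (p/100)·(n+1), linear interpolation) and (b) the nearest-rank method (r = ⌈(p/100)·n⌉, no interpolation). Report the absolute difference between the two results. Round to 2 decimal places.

0.80

Sorted: 53, 54, 56, 57, 60, 62, 66, 69, 72, 73, 76, 77, 78, 82, 84, 87, 91, 92, 96.
n = 19.
(a) r = 18.2; between ranks 18 (92) and 19 (96): 92.8.
(b) the nearest-rank method: rank 18 → 92.
|92.8 − 92| = 0.8.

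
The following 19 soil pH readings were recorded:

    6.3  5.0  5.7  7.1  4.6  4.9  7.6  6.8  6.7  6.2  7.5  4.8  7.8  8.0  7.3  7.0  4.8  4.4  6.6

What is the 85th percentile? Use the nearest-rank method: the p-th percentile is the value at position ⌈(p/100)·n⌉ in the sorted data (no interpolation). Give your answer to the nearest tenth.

Sorted: 4.4, 4.6, 4.8, 4.8, 4.9, 5.0, 5.7, 6.2, 6.3, 6.6, 6.7, 6.8, 7.0, 7.1, 7.3, 7.5, 7.6, 7.8, 8.0.
n = 19.
Position = ⌈85/100 · 19⌉ = ⌈16.15⌉ = 17.
The value at rank 17 is 7.6.

7.6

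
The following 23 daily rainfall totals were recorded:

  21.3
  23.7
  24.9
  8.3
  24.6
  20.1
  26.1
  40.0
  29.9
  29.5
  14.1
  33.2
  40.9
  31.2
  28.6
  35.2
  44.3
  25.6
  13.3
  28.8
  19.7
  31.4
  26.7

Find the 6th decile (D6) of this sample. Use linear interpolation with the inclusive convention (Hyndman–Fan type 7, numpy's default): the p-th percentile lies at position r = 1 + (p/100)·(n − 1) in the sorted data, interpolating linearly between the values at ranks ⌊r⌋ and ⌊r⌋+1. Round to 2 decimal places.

Sorted: 8.3, 13.3, 14.1, 19.7, 20.1, 21.3, 23.7, 24.6, 24.9, 25.6, 26.1, 26.7, 28.6, 28.8, 29.5, 29.9, 31.2, 31.4, 33.2, 35.2, 40.0, 40.9, 44.3.
n = 23.
r = 1 + (60/100)·(23 − 1) = 1 + 13.2 = 14.2.
Rank 14 is 28.8 and rank 15 is 29.5.
Interpolate: 28.8 + 0.2·(29.5 − 28.8) = 28.8 + 0.2·0.7 = 28.94.

28.94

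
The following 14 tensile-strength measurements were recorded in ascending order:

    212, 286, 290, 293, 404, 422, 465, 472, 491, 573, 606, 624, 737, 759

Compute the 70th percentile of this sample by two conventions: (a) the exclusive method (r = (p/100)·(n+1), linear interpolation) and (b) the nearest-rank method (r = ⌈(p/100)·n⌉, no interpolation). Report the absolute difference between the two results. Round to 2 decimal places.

16.50

n = 14.
(a) r = 10.5; between ranks 10 (573) and 11 (606): 589.5.
(b) the nearest-rank method: rank 10 → 573.
|589.5 − 573| = 16.5.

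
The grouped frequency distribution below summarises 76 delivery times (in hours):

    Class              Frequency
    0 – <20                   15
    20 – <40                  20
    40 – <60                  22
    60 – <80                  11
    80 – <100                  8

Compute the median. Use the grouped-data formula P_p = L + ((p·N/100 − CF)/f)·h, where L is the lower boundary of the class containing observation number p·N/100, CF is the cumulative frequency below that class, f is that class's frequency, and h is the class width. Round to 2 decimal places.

42.73

N = 76; target position k = 50/100 · 76 = 38.
Cumulative frequencies: 15, 35, 57, 68, 76.
Observation 38 falls in the class 40 – <60.
L = 40, CF = 35, f = 22, h = 20.
P50 = 40 + ((38 − 35)/22)·20 = 40 + 2.72727 = 42.7273.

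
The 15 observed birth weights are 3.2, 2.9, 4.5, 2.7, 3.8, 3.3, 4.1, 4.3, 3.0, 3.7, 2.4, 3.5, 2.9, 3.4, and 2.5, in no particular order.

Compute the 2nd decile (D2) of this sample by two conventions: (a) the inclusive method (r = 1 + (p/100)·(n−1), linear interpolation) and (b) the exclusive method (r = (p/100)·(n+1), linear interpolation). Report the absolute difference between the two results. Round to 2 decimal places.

0.12

Sorted: 2.4, 2.5, 2.7, 2.9, 2.9, 3.0, 3.2, 3.3, 3.4, 3.5, 3.7, 3.8, 4.1, 4.3, 4.5.
n = 15.
(a) r = 3.8; between ranks 3 (2.7) and 4 (2.9): 2.86.
(b) r = 3.2; between ranks 3 (2.7) and 4 (2.9): 2.74.
|2.86 − 2.74| = 0.12.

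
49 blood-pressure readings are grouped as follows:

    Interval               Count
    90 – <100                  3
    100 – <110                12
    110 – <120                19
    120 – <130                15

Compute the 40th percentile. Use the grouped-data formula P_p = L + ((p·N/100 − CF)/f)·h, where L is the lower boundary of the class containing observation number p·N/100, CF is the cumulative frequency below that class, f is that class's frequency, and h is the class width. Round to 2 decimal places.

112.42

N = 49; target position k = 40/100 · 49 = 19.6.
Cumulative frequencies: 3, 15, 34, 49.
Observation 19.6 falls in the class 110 – <120.
L = 110, CF = 15, f = 19, h = 10.
P40 = 110 + ((19.6 − 15)/19)·10 = 110 + 2.42105 = 112.421.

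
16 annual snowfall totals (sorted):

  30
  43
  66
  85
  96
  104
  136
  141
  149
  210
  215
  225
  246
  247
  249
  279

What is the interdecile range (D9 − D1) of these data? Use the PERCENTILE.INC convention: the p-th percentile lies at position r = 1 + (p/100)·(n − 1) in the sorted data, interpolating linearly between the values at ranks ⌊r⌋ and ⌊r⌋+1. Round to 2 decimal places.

193.50

n = 16.
P10: r = 2.5; ranks 2–3 are 43, 66; interpolating gives 54.5.
P90: r = 14.5; ranks 14–15 are 247, 249; interpolating gives 248.
Difference: 248 − 54.5 = 193.5.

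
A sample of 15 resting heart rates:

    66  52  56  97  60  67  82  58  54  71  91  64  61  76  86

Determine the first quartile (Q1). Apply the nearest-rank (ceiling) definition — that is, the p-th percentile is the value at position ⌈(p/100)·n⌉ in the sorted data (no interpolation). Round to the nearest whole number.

Sorted: 52, 54, 56, 58, 60, 61, 64, 66, 67, 71, 76, 82, 86, 91, 97.
n = 15.
Position = ⌈25/100 · 15⌉ = ⌈3.75⌉ = 4.
The value at rank 4 is 58.

58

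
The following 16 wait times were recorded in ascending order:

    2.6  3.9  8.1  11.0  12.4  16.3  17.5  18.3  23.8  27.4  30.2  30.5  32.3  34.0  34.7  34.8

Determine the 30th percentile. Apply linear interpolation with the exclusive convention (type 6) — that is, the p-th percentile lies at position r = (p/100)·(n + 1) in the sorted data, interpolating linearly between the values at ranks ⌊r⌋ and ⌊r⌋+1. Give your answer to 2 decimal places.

n = 16.
r = (30/100)·(16 + 1) = 5.1.
Rank 5 is 12.4 and rank 6 is 16.3.
Interpolate: 12.4 + 0.1·(16.3 − 12.4) = 12.4 + 0.1·3.9 = 12.79.

12.79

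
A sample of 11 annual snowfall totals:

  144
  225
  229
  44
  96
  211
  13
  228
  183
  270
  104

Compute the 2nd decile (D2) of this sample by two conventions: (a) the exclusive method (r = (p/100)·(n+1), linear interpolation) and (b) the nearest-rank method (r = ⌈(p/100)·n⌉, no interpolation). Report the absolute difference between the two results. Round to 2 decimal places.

Sorted: 13, 44, 96, 104, 144, 183, 211, 225, 228, 229, 270.
n = 11.
(a) r = 2.4; between ranks 2 (44) and 3 (96): 64.8.
(b) the nearest-rank method: rank 3 → 96.
|64.8 − 96| = 31.2.

31.20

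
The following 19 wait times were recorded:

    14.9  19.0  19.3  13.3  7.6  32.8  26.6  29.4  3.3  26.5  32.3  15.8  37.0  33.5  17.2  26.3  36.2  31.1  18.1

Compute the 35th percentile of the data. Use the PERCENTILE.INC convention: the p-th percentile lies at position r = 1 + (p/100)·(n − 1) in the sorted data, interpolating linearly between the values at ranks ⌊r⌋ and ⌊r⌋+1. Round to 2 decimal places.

Sorted: 3.3, 7.6, 13.3, 14.9, 15.8, 17.2, 18.1, 19.0, 19.3, 26.3, 26.5, 26.6, 29.4, 31.1, 32.3, 32.8, 33.5, 36.2, 37.0.
n = 19.
r = 1 + (35/100)·(19 − 1) = 1 + 6.3 = 7.3.
Rank 7 is 18.1 and rank 8 is 19.0.
Interpolate: 18.1 + 0.3·(19.0 − 18.1) = 18.1 + 0.3·0.9 = 18.37.

18.37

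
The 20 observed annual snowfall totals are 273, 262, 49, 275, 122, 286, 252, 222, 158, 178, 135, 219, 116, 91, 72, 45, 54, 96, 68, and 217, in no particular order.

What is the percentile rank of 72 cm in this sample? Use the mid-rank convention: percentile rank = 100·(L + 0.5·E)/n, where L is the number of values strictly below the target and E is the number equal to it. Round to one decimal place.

Sorted: 45, 49, 54, 68, 72, 91, 96, 116, 122, 135, 158, 178, 217, 219, 222, 252, 262, 273, 275, 286.
Count below 72: L = 4; count equal: E = 1; n = 20.
Percentile rank = 100·(4 + 0.5·1)/20 = 100·4.5/20 = 22.5.

22.5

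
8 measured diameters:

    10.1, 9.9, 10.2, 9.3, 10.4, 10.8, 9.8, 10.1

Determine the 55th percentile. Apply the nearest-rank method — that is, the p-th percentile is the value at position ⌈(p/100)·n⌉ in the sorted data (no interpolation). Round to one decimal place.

10.1

Sorted: 9.3, 9.8, 9.9, 10.1, 10.1, 10.2, 10.4, 10.8.
n = 8.
Position = ⌈55/100 · 8⌉ = ⌈4.4⌉ = 5.
The value at rank 5 is 10.1.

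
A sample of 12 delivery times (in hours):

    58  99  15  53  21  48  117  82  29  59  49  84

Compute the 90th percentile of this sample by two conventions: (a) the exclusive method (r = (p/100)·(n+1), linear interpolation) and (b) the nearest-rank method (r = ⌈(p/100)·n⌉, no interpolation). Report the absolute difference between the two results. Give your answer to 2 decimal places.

Sorted: 15, 21, 29, 48, 49, 53, 58, 59, 82, 84, 99, 117.
n = 12.
(a) r = 11.7; between ranks 11 (99) and 12 (117): 111.6.
(b) the nearest-rank method: rank 11 → 99.
|111.6 − 99| = 12.6.

12.60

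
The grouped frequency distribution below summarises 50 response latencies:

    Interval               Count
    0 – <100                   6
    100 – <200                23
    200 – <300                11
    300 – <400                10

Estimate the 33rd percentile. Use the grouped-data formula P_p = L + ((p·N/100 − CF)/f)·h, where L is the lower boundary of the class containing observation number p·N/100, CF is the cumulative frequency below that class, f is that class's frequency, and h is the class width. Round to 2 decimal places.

145.65

N = 50; target position k = 33/100 · 50 = 16.5.
Cumulative frequencies: 6, 29, 40, 50.
Observation 16.5 falls in the class 100 – <200.
L = 100, CF = 6, f = 23, h = 100.
P33 = 100 + ((16.5 − 6)/23)·100 = 100 + 45.6522 = 145.652.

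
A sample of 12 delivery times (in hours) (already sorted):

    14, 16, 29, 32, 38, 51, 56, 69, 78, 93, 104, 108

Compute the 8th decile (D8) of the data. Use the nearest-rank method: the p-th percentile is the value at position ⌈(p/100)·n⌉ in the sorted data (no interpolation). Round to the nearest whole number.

93

n = 12.
Position = ⌈80/100 · 12⌉ = ⌈9.6⌉ = 10.
The value at rank 10 is 93.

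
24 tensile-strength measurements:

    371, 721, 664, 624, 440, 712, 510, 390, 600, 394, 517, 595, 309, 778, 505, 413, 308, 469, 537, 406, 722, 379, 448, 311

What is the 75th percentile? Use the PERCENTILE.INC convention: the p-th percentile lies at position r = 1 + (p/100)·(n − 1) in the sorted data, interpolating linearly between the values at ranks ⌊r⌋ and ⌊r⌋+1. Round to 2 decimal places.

Sorted: 308, 309, 311, 371, 379, 390, 394, 406, 413, 440, 448, 469, 505, 510, 517, 537, 595, 600, 624, 664, 712, 721, 722, 778.
n = 24.
r = 1 + (75/100)·(24 − 1) = 1 + 17.25 = 18.25.
Rank 18 is 600 and rank 19 is 624.
Interpolate: 600 + 0.25·(624 − 600) = 600 + 0.25·24 = 606.

606.00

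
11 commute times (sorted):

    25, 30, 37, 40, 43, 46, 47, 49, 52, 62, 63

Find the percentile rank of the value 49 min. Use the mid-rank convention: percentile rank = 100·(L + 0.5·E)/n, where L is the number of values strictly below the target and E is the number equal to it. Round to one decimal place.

68.2

Count below 49: L = 7; count equal: E = 1; n = 11.
Percentile rank = 100·(7 + 0.5·1)/11 = 100·7.5/11 = 68.18.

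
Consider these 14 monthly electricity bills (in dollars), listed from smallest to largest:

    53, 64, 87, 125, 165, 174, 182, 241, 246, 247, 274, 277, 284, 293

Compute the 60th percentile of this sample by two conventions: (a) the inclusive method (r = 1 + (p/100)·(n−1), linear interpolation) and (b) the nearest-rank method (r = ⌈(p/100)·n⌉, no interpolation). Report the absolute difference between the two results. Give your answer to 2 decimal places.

1.00

n = 14.
(a) r = 8.8; between ranks 8 (241) and 9 (246): 245.
(b) the nearest-rank method: rank 9 → 246.
|245 − 246| = 1.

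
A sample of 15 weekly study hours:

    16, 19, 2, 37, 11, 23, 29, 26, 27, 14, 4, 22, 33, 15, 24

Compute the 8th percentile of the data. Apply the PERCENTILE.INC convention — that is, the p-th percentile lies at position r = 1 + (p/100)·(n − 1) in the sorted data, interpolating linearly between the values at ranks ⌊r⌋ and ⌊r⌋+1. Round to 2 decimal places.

Sorted: 2, 4, 11, 14, 15, 16, 19, 22, 23, 24, 26, 27, 29, 33, 37.
n = 15.
r = 1 + (8/100)·(15 − 1) = 1 + 1.12 = 2.12.
Rank 2 is 4 and rank 3 is 11.
Interpolate: 4 + 0.12·(11 − 4) = 4 + 0.12·7 = 4.84.

4.84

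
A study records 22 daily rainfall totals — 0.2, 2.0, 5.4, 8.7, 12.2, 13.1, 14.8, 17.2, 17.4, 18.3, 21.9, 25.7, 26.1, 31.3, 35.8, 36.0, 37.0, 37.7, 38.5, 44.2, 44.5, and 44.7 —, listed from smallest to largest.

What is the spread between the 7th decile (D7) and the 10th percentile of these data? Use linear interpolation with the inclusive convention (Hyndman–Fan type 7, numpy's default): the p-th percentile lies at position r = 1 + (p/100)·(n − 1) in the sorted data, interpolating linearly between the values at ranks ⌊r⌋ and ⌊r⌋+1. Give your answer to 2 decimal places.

30.21

n = 22.
P10: r = 3.1; ranks 3–4 are 5.4, 8.7; interpolating gives 5.73.
P70: r = 15.7; ranks 15–16 are 35.8, 36.0; interpolating gives 35.94.
Difference: 35.94 − 5.73 = 30.21.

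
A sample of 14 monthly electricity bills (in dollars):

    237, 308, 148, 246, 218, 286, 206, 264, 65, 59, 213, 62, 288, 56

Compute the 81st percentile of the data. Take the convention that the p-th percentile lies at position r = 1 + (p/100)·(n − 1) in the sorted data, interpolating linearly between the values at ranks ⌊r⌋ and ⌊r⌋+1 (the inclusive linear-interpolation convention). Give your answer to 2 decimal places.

275.66

Sorted: 56, 59, 62, 65, 148, 206, 213, 218, 237, 246, 264, 286, 288, 308.
n = 14.
r = 1 + (81/100)·(14 − 1) = 1 + 10.53 = 11.53.
Rank 11 is 264 and rank 12 is 286.
Interpolate: 264 + 0.53·(286 − 264) = 264 + 0.53·22 = 275.66.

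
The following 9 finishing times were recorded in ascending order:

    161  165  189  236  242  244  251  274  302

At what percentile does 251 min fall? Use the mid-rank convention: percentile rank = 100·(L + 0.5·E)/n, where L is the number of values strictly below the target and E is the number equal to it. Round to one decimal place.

72.2

Count below 251: L = 6; count equal: E = 1; n = 9.
Percentile rank = 100·(6 + 0.5·1)/9 = 100·6.5/9 = 72.22.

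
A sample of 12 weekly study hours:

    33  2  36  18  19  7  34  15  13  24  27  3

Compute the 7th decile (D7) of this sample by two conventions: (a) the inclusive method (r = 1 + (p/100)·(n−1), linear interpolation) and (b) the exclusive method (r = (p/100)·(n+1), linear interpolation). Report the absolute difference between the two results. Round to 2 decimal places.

Sorted: 2, 3, 7, 13, 15, 18, 19, 24, 27, 33, 34, 36.
n = 12.
(a) r = 8.7; between ranks 8 (24) and 9 (27): 26.1.
(b) r = 9.1; between ranks 9 (27) and 10 (33): 27.6.
|26.1 − 27.6| = 1.5.

1.50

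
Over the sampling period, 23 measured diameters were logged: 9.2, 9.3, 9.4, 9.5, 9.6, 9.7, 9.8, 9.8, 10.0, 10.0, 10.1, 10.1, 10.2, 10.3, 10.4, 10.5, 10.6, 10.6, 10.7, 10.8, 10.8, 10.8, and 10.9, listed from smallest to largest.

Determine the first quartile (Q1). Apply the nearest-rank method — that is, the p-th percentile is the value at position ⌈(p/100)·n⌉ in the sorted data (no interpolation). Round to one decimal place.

n = 23.
Position = ⌈25/100 · 23⌉ = ⌈5.75⌉ = 6.
The value at rank 6 is 9.7.

9.7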